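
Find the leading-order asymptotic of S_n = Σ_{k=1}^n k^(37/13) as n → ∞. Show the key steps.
S_n ~ (13/50) · n^(50/13)

Integral comparison: Σ_{k=1}^n k^(37/13) = ∫_0^n x^(37/13) dx + O(n^(37/13)). The integral is n^(1 + 37/13) / (1 + 37/13) = n^((37+13)/13) / ((37+13)/13) = (13/50) · n^(50/13).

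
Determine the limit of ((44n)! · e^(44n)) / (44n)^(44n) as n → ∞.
lim = ∞

Stirling: (44n)! ~ sqrt(2π·44n) · (44n/e)^(44n). Hence
  (44n)! · e^(44n) / (44n)^(44n) ~ sqrt(2π·44n) = sqrt(2π·44) · sqrt(n) → ∞.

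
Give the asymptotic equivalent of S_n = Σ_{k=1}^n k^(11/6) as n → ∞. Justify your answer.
S_n ~ (6/17) · n^(17/6)

Integral comparison: Σ_{k=1}^n k^(11/6) = ∫_0^n x^(11/6) dx + O(n^(11/6)). The integral is n^(1 + 11/6) / (1 + 11/6) = n^((11+6)/6) / ((11+6)/6) = (6/17) · n^(17/6).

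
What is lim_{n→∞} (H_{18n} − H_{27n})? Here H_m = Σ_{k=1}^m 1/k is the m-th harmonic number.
lim = ln(18/27) = ln(2/3)

Euler-Maclaurin gives H_m = ln m + γ + 1/(2m) + O(1/m^2). The γ and O(1/m) terms cancel in the difference:
  H_{18n} − H_{27n} = ln(18n) − ln(27n) + O(1/n) = ln(18/27) + O(1/n).
Hence the limit is ln(18/27) = ln(2/3).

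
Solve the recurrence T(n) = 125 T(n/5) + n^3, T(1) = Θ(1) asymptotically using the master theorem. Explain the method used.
T(n) = Θ(n^3 log n)

log_5 125 = 3, and f(n) = n^3 = Θ(n^(log_5 125)). This is Case 2 of the master theorem: T(n) = Θ(f(n) · log n) = Θ(n^3 log n).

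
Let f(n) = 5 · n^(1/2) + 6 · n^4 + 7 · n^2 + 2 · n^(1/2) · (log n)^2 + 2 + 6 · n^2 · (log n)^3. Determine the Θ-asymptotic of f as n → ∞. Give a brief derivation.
f(n) ∈ Θ(n^4)

Compare the terms by growth order. For large n, n^a · (log n)^b dominates n^a' · (log n)^b' iff a > a', or (a = a' and b > b'). Ranking the 6 terms shows the dominant one is 6 · n^4. Hence f(n) ∈ Θ(n^4).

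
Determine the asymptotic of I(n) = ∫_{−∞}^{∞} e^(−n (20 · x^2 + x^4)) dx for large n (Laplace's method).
I(n) ~ sqrt(π/(20n))

φ(x) = 20 · x^2 + x^4 has its unique global minimum at x* = 0 (since φ'(x) = 40x + 4x^3 = 0 only at x = 0 for real x with both coefficients positive, and φ → ∞ as |x| → ∞). At x* = 0, φ(0) = 0 and φ''(0) = 40. Laplace's method then gives
  I(n) ~ sqrt(2π / (n · φ''(0))) · e^(−n φ(0)) = sqrt(2π / (40n)) = sqrt(π/(20n)).
The x^4 term contributes only at subleading order (an O(1/n) relative correction).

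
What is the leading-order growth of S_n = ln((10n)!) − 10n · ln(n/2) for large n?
S_n ~ 10n · (ln 20 − 1) + O(ln n)

Stirling: ln((10n)!) = 10n ln(10n) − 10n + O(ln n).
  S_n = 10n ln(10n) − 10n − 10n ln(n/2) + O(ln n)
      = 10n ln(10n) − 10n ln n + 10n ln 2 − 10n + O(ln n)
      = 10n ln 10 + 10n ln 2 − 10n + O(ln n)
      = 10n (ln 20 − 1) + O(ln n).
Numerically ln(20) − 1 ≈ 1.9957.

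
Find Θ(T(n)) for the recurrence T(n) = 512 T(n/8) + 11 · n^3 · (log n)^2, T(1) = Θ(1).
T(n) = Θ(n^3 · (log n)^3)

Here log_8 512 = 3 and f(n) = 11 · n^3 · (log n)^2 = Θ(n^(log_8 512) · (log n)^2). This is the extended Case 2 of the master theorem (f matches the critical exponent up to log factors), giving T(n) = Θ(n^(log_8 512) · (log n)^(2+1)) = Θ(n^3 · (log n)^3).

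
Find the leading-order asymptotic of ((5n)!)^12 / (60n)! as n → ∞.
((5n)!)^12/(60n)! ~ ((2π·5n)^(11/2) / sqrt(12)) · 12^(−12·5n)  →  0

Write N = 5n. Stirling: N! ~ sqrt(2π N)(N/e)^N and (12N)! ~ sqrt(2π·12N)·(12N/e)^(12N).
  (N!)^12/(12N)! ~ (2π N)^(12/2) (N/e)^(12N) / [sqrt(2π·12N) (12N/e)^(12N)]
     = (2π N)^(12/2) / sqrt(2π·12N) · (N/(12N))^(12N)
     = (2π N)^((12−1)/2) / sqrt(12) · 12^(−12N).
Since 12^12 > 1, the factor 12^(−12N) decays exponentially, so the ratio → 0. Substituting N = 5n gives the stated form.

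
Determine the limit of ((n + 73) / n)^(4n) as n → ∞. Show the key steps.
lim = e^292

Rewrite as (1 + 73/n)^(4n). By the standard limit (1 + x/n)^n → e^x, we have (1 + 73/n)^n → e^73, and raising to the 4th power gives e^292.
More precisely, ln[(1 + 73/n)^(4n)] = 4n · ln(1 + 73/n) = 4n · (73/n + O(1/n^2)) = 292 + O(1/n) → 292.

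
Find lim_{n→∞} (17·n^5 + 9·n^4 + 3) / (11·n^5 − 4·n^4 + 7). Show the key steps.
lim = 17/11

For large n the leading n^5 terms dominate both numerator and denominator. Dividing top and bottom by n^5, every other term tends to 0, leaving 17/11.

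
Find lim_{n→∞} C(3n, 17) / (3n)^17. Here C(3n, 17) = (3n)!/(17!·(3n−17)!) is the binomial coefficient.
lim = 1/17! = 1/355687428096000

With N = 3n → ∞: C(N, 17) / N^17 = [N(N−1)…(N−16)] / (17! · N^17) = (1/17!) · 1 · (1 − 1/(3n)) · … · (1 − 16/(3n)). Each factor → 1 as N → ∞, so the limit is 1/17! = 1/355687428096000.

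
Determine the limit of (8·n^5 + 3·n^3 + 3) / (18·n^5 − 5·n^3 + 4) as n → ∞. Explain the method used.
lim = 8/18 = 4/9

For large n the leading n^5 terms dominate both numerator and denominator. Dividing top and bottom by n^5, every other term tends to 0, leaving 8/18 = 4/9.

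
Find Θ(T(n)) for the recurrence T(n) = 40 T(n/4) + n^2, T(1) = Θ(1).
T(n) = Θ(n^(log_4 40))

Master theorem: compare f(n) = n^2 to n^(log_4 40) where log_4 40 ≈ 2.661. Since 2 < log_4 40, we have f(n) = O(n^(log_4 40 − ε)) for some ε > 0 — Case 1. Hence T(n) = Θ(n^(log_4 40)).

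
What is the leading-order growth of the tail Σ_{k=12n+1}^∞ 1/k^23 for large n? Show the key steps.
Σ_{k>12n} 1/k^23 ~ 1/(22 · (12n)^22)

Compare to the integral: ∫_{12n}^∞ x^(−23) dx = [−x^(−22)/22]_{12n}^∞ = 1/((23−1)·(12n)^22). Euler-Maclaurin then gives
  Σ_{k>12n} 1/k^23 = ∫_{12n}^∞ dx/x^23 − 1/(2·(12n)^23) + O(1/(12n)^24).
(Equivalently this is ζ(23) − Σ_{k≤12n} 1/k^23.)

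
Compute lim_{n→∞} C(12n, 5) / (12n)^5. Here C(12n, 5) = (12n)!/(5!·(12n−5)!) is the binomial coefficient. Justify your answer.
lim = 1/5! = 1/120

With N = 12n → ∞: C(N, 5) / N^5 = [N(N−1)…(N−4)] / (5! · N^5) = (1/5!) · 1 · (1 − 1/(12n)) · (1 − 2/(12n)) · (1 − 3/(12n)) · (1 − 4/(12n)). Each factor → 1 as N → ∞, so the limit is 1/5! = 1/120.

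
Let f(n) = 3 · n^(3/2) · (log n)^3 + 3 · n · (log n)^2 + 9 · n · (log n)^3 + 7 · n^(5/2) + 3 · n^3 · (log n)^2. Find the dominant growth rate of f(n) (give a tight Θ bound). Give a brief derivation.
f(n) ∈ Θ(n^3 · (log n)^2)

Compare the terms by growth order. For large n, n^a · (log n)^b dominates n^a' · (log n)^b' iff a > a', or (a = a' and b > b'). Ranking the 5 terms shows the dominant one is 3 · n^3 · (log n)^2. Hence f(n) ∈ Θ(n^3 · (log n)^2).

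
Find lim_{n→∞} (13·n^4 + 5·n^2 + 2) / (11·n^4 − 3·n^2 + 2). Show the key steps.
lim = 13/11

For large n the leading n^4 terms dominate both numerator and denominator. Dividing top and bottom by n^4, every other term tends to 0, leaving 13/11.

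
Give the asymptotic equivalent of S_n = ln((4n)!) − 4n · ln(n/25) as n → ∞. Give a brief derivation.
S_n ~ 4n · (ln 100 − 1) + O(ln n)

Stirling: ln((4n)!) = 4n ln(4n) − 4n + O(ln n).
  S_n = 4n ln(4n) − 4n − 4n ln(n/25) + O(ln n)
      = 4n ln(4n) − 4n ln n + 4n ln 25 − 4n + O(ln n)
      = 4n ln 4 + 4n ln 25 − 4n + O(ln n)
      = 4n (ln 100 − 1) + O(ln n).
Numerically ln(100) − 1 ≈ 3.6052.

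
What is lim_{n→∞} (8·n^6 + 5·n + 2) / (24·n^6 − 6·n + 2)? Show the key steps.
lim = 8/24 = 1/3

For large n the leading n^6 terms dominate both numerator and denominator. Dividing top and bottom by n^6, every other term tends to 0, leaving 8/24 = 1/3.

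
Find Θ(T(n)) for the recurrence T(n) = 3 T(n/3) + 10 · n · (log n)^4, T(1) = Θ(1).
T(n) = Θ(n · (log n)^5)

Here log_3 3 = 1 and f(n) = 10 · n · (log n)^4 = Θ(n^(log_3 3) · (log n)^4). This is the extended Case 2 of the master theorem (f matches the critical exponent up to log factors), giving T(n) = Θ(n^(log_3 3) · (log n)^(4+1)) = Θ(n · (log n)^5).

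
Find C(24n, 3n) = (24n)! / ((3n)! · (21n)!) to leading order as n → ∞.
C(24n, 3n) ~ (16777216/823543)^(3n) · sqrt(4/(7π·3n))

Write N = 3n. Apply Stirling to each factorial:
  (8N)! ~ sqrt(2π·8N) · (8N/e)^(8N),
  N! ~ sqrt(2π N) · (N/e)^N,
  (7N)! ~ sqrt(2π·7N) · (7N/e)^(7N).
The exponential factors combine to (8N)^(8N) / (N^N · (7N)^(7N)) = 8^(8N)/7^(7N) = (8^8/7^7)^N = (16777216/823543)^N.
The square-root prefactors combine to sqrt(2π·8N) / (sqrt(2π N)·sqrt(2π·7N)) = sqrt(8 / (2π·7·N)) = sqrt(4/(7π·3n)).
Substituting N = 3n: C(24n, 3n) ~ (16777216/823543)^(3n) · sqrt(4/(7π·3n)).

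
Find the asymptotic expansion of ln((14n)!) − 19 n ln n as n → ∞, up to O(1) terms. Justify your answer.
ln((14n)!) − 19 n ln n = −5 n ln n + 14(ln 14 − 1) n + (1/2) ln(2π·14n) + O(1/n)

Stirling: ln((14n)!) = 14n ln(14n) − 14n + (1/2) ln(2π·14n) + O(1/n).
Expand 14n ln(14n) = 14n (ln n + ln 14) = 14n ln n + 14n ln 14.
Subtract 19n ln n: leading term is (14 − 19) n ln n = −5 n ln n. The next term is 14n ln 14 − 14n = 14(ln 14 − 1) n. Then the (1/2) ln(2π·14n) correction.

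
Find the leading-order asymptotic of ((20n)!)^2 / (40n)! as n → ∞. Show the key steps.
((20n)!)^2/(40n)! ~ ((2π·20n)^(1/2) / sqrt(2)) · 2^(−2·20n)  →  0

Write N = 20n. Stirling: N! ~ sqrt(2π N)(N/e)^N and (2N)! ~ sqrt(2π·2N)·(2N/e)^(2N).
  (N!)^2/(2N)! ~ (2π N)^(2/2) (N/e)^(2N) / [sqrt(2π·2N) (2N/e)^(2N)]
     = (2π N)^(2/2) / sqrt(2π·2N) · (N/(2N))^(2N)
     = (2π N)^((2−1)/2) / sqrt(2) · 2^(−2N).
Since 2^2 > 1, the factor 2^(−2N) decays exponentially, so the ratio → 0. Substituting N = 20n gives the stated form.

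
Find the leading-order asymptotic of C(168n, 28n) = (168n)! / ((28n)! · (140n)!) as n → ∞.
C(168n, 28n) ~ (46656/3125)^(28n) · sqrt(3/(5π·28n))

Write N = 28n. Apply Stirling to each factorial:
  (6N)! ~ sqrt(2π·6N) · (6N/e)^(6N),
  N! ~ sqrt(2π N) · (N/e)^N,
  (5N)! ~ sqrt(2π·5N) · (5N/e)^(5N).
The exponential factors combine to (6N)^(6N) / (N^N · (5N)^(5N)) = 6^(6N)/5^(5N) = (6^6/5^5)^N = (46656/3125)^N.
The square-root prefactors combine to sqrt(2π·6N) / (sqrt(2π N)·sqrt(2π·5N)) = sqrt(6 / (2π·5·N)) = sqrt(3/(5π·28n)).
Substituting N = 28n: C(168n, 28n) ~ (46656/3125)^(28n) · sqrt(3/(5π·28n)).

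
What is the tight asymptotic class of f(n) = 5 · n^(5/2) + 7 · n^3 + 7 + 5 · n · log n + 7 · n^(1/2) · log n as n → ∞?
f(n) ∈ Θ(n^3)

Compare the terms by growth order. For large n, n^a · (log n)^b dominates n^a' · (log n)^b' iff a > a', or (a = a' and b > b'). Ranking the 5 terms shows the dominant one is 7 · n^3. Hence f(n) ∈ Θ(n^3).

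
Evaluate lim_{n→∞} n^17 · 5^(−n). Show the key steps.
lim = 0

Exponentials with base > 1 dominate every fixed polynomial: for any fixed c, n^c / 5^n → 0 as n → ∞ (e.g. by the ratio test, or by writing 5^n = e^(n ln 5) and noting e^(n ln 5) / n^c → ∞). Hence n^17 · 5^(−n) = n^17 / 5^n → 0.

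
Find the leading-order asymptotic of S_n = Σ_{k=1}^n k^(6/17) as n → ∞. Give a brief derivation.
S_n ~ (17/23) · n^(23/17)

Integral comparison: Σ_{k=1}^n k^(6/17) = ∫_0^n x^(6/17) dx + O(n^(6/17)). The integral is n^(1 + 6/17) / (1 + 6/17) = n^((6+17)/17) / ((6+17)/17) = (17/23) · n^(23/17).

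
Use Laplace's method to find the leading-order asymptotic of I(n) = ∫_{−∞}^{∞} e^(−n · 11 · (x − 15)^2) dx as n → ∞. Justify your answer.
I(n) = sqrt(π/(11n))

Here φ(x) = 11 · (x − 15)^2 has its unique minimum at x* = 15 with φ(x*) = 0 and φ''(x*) = 22. Laplace's method gives
  I(n) ~ e^(−n φ(x*)) · sqrt(2π / (n · φ''(x*))) = sqrt(2π / (22n)) = sqrt(π/(11n)).
This is exact: substituting u = (x − 15)·sqrt(11n) gives I(n) = (1/sqrt(11n)) ∫_{−∞}^{∞} e^(−u^2) du = sqrt(π/(11n)).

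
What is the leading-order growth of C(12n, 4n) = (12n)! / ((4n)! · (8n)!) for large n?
C(12n, 4n) ~ (27/4)^(4n) · sqrt(3/(4π·4n))

Write N = 4n. Apply Stirling to each factorial:
  (3N)! ~ sqrt(2π·3N) · (3N/e)^(3N),
  N! ~ sqrt(2π N) · (N/e)^N,
  (2N)! ~ sqrt(2π·2N) · (2N/e)^(2N).
The exponential factors combine to (3N)^(3N) / (N^N · (2N)^(2N)) = 3^(3N)/2^(2N) = (3^3/2^2)^N = (27/4)^N.
The square-root prefactors combine to sqrt(2π·3N) / (sqrt(2π N)·sqrt(2π·2N)) = sqrt(3 / (2π·2·N)) = sqrt(3/(4π·4n)).
Substituting N = 4n: C(12n, 4n) ~ (27/4)^(4n) · sqrt(3/(4π·4n)).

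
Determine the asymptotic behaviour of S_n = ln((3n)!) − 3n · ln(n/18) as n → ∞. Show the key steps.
S_n ~ 3n · (ln 54 − 1) + O(ln n)

Stirling: ln((3n)!) = 3n ln(3n) − 3n + O(ln n).
  S_n = 3n ln(3n) − 3n − 3n ln(n/18) + O(ln n)
      = 3n ln(3n) − 3n ln n + 3n ln 18 − 3n + O(ln n)
      = 3n ln 3 + 3n ln 18 − 3n + O(ln n)
      = 3n (ln 54 − 1) + O(ln n).
Numerically ln(54) − 1 ≈ 2.9890.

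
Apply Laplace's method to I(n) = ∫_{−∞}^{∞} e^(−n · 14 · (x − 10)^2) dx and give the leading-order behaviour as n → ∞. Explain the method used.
I(n) = sqrt(π/(14n))

Here φ(x) = 14 · (x − 10)^2 has its unique minimum at x* = 10 with φ(x*) = 0 and φ''(x*) = 28. Laplace's method gives
  I(n) ~ e^(−n φ(x*)) · sqrt(2π / (n · φ''(x*))) = sqrt(2π / (28n)) = sqrt(π/(14n)).
This is exact: substituting u = (x − 10)·sqrt(14n) gives I(n) = (1/sqrt(14n)) ∫_{−∞}^{∞} e^(−u^2) du = sqrt(π/(14n)).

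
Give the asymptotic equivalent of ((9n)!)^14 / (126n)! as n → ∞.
((9n)!)^14/(126n)! ~ ((2π·9n)^(13/2) / sqrt(14)) · 14^(−14·9n)  →  0

Write N = 9n. Stirling: N! ~ sqrt(2π N)(N/e)^N and (14N)! ~ sqrt(2π·14N)·(14N/e)^(14N).
  (N!)^14/(14N)! ~ (2π N)^(14/2) (N/e)^(14N) / [sqrt(2π·14N) (14N/e)^(14N)]
     = (2π N)^(14/2) / sqrt(2π·14N) · (N/(14N))^(14N)
     = (2π N)^((14−1)/2) / sqrt(14) · 14^(−14N).
Since 14^14 > 1, the factor 14^(−14N) decays exponentially, so the ratio → 0. Substituting N = 9n gives the stated form.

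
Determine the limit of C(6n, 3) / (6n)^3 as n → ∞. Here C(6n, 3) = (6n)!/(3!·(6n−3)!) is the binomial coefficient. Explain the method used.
lim = 1/3! = 1/6

With N = 6n → ∞: C(N, 3) / N^3 = [N(N−1)…(N−2)] / (3! · N^3) = (1/3!) · 1 · (1 − 1/(6n)) · (1 − 2/(6n)). Each factor → 1 as N → ∞, so the limit is 1/3! = 1/6.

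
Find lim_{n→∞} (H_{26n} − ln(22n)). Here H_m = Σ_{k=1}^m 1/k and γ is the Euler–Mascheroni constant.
lim = ln(13/11) + γ

By Euler-Maclaurin, H_m = ln m + γ + O(1/m). So
  H_{26n} − ln(22n) = ln(26n) + γ − ln(22n) + O(1/n)
                       = ln(26/22) + γ + O(1/n).
Hence the limit is ln(26/22) + γ (= ln(13/11)).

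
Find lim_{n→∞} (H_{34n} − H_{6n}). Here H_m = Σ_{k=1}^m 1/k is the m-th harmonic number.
lim = ln(34/6) = ln(17/3)

Euler-Maclaurin gives H_m = ln m + γ + 1/(2m) + O(1/m^2). The γ and O(1/m) terms cancel in the difference:
  H_{34n} − H_{6n} = ln(34n) − ln(6n) + O(1/n) = ln(34/6) + O(1/n).
Hence the limit is ln(34/6) = ln(17/3).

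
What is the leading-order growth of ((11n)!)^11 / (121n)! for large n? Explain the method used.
((11n)!)^11/(121n)! ~ ((2π·11n)^(10/2) / sqrt(11)) · 11^(−11·11n)  →  0

Write N = 11n. Stirling: N! ~ sqrt(2π N)(N/e)^N and (11N)! ~ sqrt(2π·11N)·(11N/e)^(11N).
  (N!)^11/(11N)! ~ (2π N)^(11/2) (N/e)^(11N) / [sqrt(2π·11N) (11N/e)^(11N)]
     = (2π N)^(11/2) / sqrt(2π·11N) · (N/(11N))^(11N)
     = (2π N)^((11−1)/2) / sqrt(11) · 11^(−11N).
Since 11^11 > 1, the factor 11^(−11N) decays exponentially, so the ratio → 0. Substituting N = 11n gives the stated form.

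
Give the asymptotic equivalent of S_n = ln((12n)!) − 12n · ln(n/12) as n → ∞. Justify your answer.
S_n ~ 12n · (ln 144 − 1) + O(ln n)

Stirling: ln((12n)!) = 12n ln(12n) − 12n + O(ln n).
  S_n = 12n ln(12n) − 12n − 12n ln(n/12) + O(ln n)
      = 12n ln(12n) − 12n ln n + 12n ln 12 − 12n + O(ln n)
      = 12n ln 12 + 12n ln 12 − 12n + O(ln n)
      = 12n (ln 144 − 1) + O(ln n).
Numerically ln(144) − 1 ≈ 3.9698.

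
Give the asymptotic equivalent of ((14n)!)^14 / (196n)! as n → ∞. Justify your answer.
((14n)!)^14/(196n)! ~ ((2π·14n)^(13/2) / sqrt(14)) · 14^(−14·14n)  →  0

Write N = 14n. Stirling: N! ~ sqrt(2π N)(N/e)^N and (14N)! ~ sqrt(2π·14N)·(14N/e)^(14N).
  (N!)^14/(14N)! ~ (2π N)^(14/2) (N/e)^(14N) / [sqrt(2π·14N) (14N/e)^(14N)]
     = (2π N)^(14/2) / sqrt(2π·14N) · (N/(14N))^(14N)
     = (2π N)^((14−1)/2) / sqrt(14) · 14^(−14N).
Since 14^14 > 1, the factor 14^(−14N) decays exponentially, so the ratio → 0. Substituting N = 14n gives the stated form.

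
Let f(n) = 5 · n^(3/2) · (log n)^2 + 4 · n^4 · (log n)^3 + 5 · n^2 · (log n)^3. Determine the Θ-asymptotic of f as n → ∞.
f(n) ∈ Θ(n^4 · (log n)^3)

Compare the terms by growth order. For large n, n^a · (log n)^b dominates n^a' · (log n)^b' iff a > a', or (a = a' and b > b'). Ranking the 3 terms shows the dominant one is 4 · n^4 · (log n)^3. Hence f(n) ∈ Θ(n^4 · (log n)^3).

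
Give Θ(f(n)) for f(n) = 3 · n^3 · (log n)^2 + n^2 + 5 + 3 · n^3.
f(n) ∈ Θ(n^3 · (log n)^2)

Compare the terms by growth order. For large n, n^a · (log n)^b dominates n^a' · (log n)^b' iff a > a', or (a = a' and b > b'). Ranking the 4 terms shows the dominant one is 3 · n^3 · (log n)^2. Hence f(n) ∈ Θ(n^3 · (log n)^2).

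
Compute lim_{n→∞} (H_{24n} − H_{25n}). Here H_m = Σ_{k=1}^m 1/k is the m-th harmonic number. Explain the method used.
lim = ln(24/25)

Euler-Maclaurin gives H_m = ln m + γ + 1/(2m) + O(1/m^2). The γ and O(1/m) terms cancel in the difference:
  H_{24n} − H_{25n} = ln(24n) − ln(25n) + O(1/n) = ln(24/25) + O(1/n).
Hence the limit is ln(24/25).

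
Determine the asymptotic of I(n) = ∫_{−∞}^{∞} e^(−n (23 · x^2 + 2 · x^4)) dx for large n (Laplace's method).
I(n) ~ sqrt(π/(23n))

φ(x) = 23 · x^2 + 2 · x^4 has its unique global minimum at x* = 0 (since φ'(x) = 46x + 8x^3 = 0 only at x = 0 for real x with both coefficients positive, and φ → ∞ as |x| → ∞). At x* = 0, φ(0) = 0 and φ''(0) = 46. Laplace's method then gives
  I(n) ~ sqrt(2π / (n · φ''(0))) · e^(−n φ(0)) = sqrt(2π / (46n)) = sqrt(π/(23n)).
The 2 · x^4 term contributes only at subleading order (an O(1/n) relative correction).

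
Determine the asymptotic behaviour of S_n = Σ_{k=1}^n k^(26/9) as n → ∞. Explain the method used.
S_n ~ (9/35) · n^(35/9)

Integral comparison: Σ_{k=1}^n k^(26/9) = ∫_0^n x^(26/9) dx + O(n^(26/9)). The integral is n^(1 + 26/9) / (1 + 26/9) = n^((26+9)/9) / ((26+9)/9) = (9/35) · n^(35/9).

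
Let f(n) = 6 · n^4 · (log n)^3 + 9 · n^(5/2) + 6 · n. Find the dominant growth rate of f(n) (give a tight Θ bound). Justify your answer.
f(n) ∈ Θ(n^4 · (log n)^3)

Compare the terms by growth order. For large n, n^a · (log n)^b dominates n^a' · (log n)^b' iff a > a', or (a = a' and b > b'). Ranking the 3 terms shows the dominant one is 6 · n^4 · (log n)^3. Hence f(n) ∈ Θ(n^4 · (log n)^3).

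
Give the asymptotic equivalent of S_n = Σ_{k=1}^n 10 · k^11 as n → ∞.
S_n ~ 5 · n^12 / 6

By integral comparison (Euler-Maclaurin), Σ_{k=1}^n 10 · k^11 = 10 · ∫_0^n x^11 dx + O(n^11) = 10 · n^12/12 = 5 · n^12 / 6 + O(n^11). (Equivalently, Faulhaber's formula gives the same leading term.)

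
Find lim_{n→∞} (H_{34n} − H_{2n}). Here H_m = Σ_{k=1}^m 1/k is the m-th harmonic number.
lim = ln(34/2) = ln 17

Euler-Maclaurin gives H_m = ln m + γ + 1/(2m) + O(1/m^2). The γ and O(1/m) terms cancel in the difference:
  H_{34n} − H_{2n} = ln(34n) − ln(2n) + O(1/n) = ln(34/2) + O(1/n).
Hence the limit is ln(34/2) = ln 17.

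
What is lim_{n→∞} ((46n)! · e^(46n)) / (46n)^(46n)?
lim = ∞

Stirling: (46n)! ~ sqrt(2π·46n) · (46n/e)^(46n). Hence
  (46n)! · e^(46n) / (46n)^(46n) ~ sqrt(2π·46n) = sqrt(2π·46) · sqrt(n) → ∞.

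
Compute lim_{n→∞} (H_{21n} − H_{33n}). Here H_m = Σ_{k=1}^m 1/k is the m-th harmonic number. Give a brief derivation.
lim = ln(21/33) = ln(7/11)

Euler-Maclaurin gives H_m = ln m + γ + 1/(2m) + O(1/m^2). The γ and O(1/m) terms cancel in the difference:
  H_{21n} − H_{33n} = ln(21n) − ln(33n) + O(1/n) = ln(21/33) + O(1/n).
Hence the limit is ln(21/33) = ln(7/11).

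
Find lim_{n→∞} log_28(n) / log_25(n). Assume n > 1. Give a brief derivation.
lim = ln(25) / ln(28) = log_28(25)

Change of base: log_28(n) = ln n / ln 28 and log_25(n) = ln n / ln 25. The ratio is (ln n / ln 28) · (ln 25 / ln n) = ln 25 / ln 28, a constant independent of n. So the limit is ln 25 / ln 28 = log_28(25).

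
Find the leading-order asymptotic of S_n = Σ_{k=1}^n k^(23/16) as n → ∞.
S_n ~ (16/39) · n^(39/16)

Integral comparison: Σ_{k=1}^n k^(23/16) = ∫_0^n x^(23/16) dx + O(n^(23/16)). The integral is n^(1 + 23/16) / (1 + 23/16) = n^((23+16)/16) / ((23+16)/16) = (16/39) · n^(39/16).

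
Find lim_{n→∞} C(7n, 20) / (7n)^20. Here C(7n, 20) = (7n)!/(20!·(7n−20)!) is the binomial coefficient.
lim = 1/20! = 1/2432902008176640000

With N = 7n → ∞: C(N, 20) / N^20 = [N(N−1)…(N−19)] / (20! · N^20) = (1/20!) · 1 · (1 − 1/(7n)) · … · (1 − 19/(7n)). Each factor → 1 as N → ∞, so the limit is 1/20! = 1/2432902008176640000.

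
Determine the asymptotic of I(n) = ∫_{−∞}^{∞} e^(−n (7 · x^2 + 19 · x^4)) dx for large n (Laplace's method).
I(n) ~ sqrt(π/(7n))

φ(x) = 7 · x^2 + 19 · x^4 has its unique global minimum at x* = 0 (since φ'(x) = 14x + 76x^3 = 0 only at x = 0 for real x with both coefficients positive, and φ → ∞ as |x| → ∞). At x* = 0, φ(0) = 0 and φ''(0) = 14. Laplace's method then gives
  I(n) ~ sqrt(2π / (n · φ''(0))) · e^(−n φ(0)) = sqrt(2π / (14n)) = sqrt(π/(7n)).
The 19 · x^4 term contributes only at subleading order (an O(1/n) relative correction).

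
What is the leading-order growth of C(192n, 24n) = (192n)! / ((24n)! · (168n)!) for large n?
C(192n, 24n) ~ (16777216/823543)^(24n) · sqrt(4/(7π·24n))

Write N = 24n. Apply Stirling to each factorial:
  (8N)! ~ sqrt(2π·8N) · (8N/e)^(8N),
  N! ~ sqrt(2π N) · (N/e)^N,
  (7N)! ~ sqrt(2π·7N) · (7N/e)^(7N).
The exponential factors combine to (8N)^(8N) / (N^N · (7N)^(7N)) = 8^(8N)/7^(7N) = (8^8/7^7)^N = (16777216/823543)^N.
The square-root prefactors combine to sqrt(2π·8N) / (sqrt(2π N)·sqrt(2π·7N)) = sqrt(8 / (2π·7·N)) = sqrt(4/(7π·24n)).
Substituting N = 24n: C(192n, 24n) ~ (16777216/823543)^(24n) · sqrt(4/(7π·24n)).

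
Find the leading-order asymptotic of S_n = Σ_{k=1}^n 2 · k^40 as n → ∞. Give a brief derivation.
S_n ~ 2 · n^41 / 41

By integral comparison (Euler-Maclaurin), Σ_{k=1}^n 2 · k^40 = 2 · ∫_0^n x^40 dx + O(n^40) = 2 · n^41/41 + O(n^40). (Equivalently, Faulhaber's formula gives the same leading term.)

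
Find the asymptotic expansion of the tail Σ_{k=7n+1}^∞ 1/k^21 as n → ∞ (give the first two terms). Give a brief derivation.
Σ_{k>7n} 1/k^21 = 1/(20 · (7n)^20) − 1/(2 · (7n)^21) + O(1/(7n)^22)

Compare to the integral: ∫_{7n}^∞ x^(−21) dx = [−x^(−20)/20]_{7n}^∞ = 1/((21−1)·(7n)^20). The Euler-Maclaurin correction adds −f(7n)/2 = −1/(2·(7n)^21). Euler-Maclaurin then gives
  Σ_{k>7n} 1/k^21 = ∫_{7n}^∞ dx/x^21 − 1/(2·(7n)^21) + O(1/(7n)^22).
(Equivalently this is ζ(21) − Σ_{k≤7n} 1/k^21.)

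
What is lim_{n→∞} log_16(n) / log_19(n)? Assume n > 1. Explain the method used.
lim = ln(19) / ln(16) = log_16(19)

Change of base: log_16(n) = ln n / ln 16 and log_19(n) = ln n / ln 19. The ratio is (ln n / ln 16) · (ln 19 / ln n) = ln 19 / ln 16, a constant independent of n. So the limit is ln 19 / ln 16 = log_16(19).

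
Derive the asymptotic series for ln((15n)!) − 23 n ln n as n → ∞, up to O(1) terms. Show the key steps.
ln((15n)!) − 23 n ln n = −8 n ln n + 15(ln 15 − 1) n + (1/2) ln(2π·15n) + O(1/n)

Stirling: ln((15n)!) = 15n ln(15n) − 15n + (1/2) ln(2π·15n) + O(1/n).
Expand 15n ln(15n) = 15n (ln n + ln 15) = 15n ln n + 15n ln 15.
Subtract 23n ln n: leading term is (15 − 23) n ln n = −8 n ln n. The next term is 15n ln 15 − 15n = 15(ln 15 − 1) n. Then the (1/2) ln(2π·15n) correction.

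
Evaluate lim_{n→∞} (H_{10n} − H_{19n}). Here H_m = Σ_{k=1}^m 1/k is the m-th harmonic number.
lim = ln(10/19)

Euler-Maclaurin gives H_m = ln m + γ + 1/(2m) + O(1/m^2). The γ and O(1/m) terms cancel in the difference:
  H_{10n} − H_{19n} = ln(10n) − ln(19n) + O(1/n) = ln(10/19) + O(1/n).
Hence the limit is ln(10/19).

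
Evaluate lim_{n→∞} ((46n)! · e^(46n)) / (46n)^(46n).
lim = ∞

Stirling: (46n)! ~ sqrt(2π·46n) · (46n/e)^(46n). Hence
  (46n)! · e^(46n) / (46n)^(46n) ~ sqrt(2π·46n) = sqrt(2π·46) · sqrt(n) → ∞.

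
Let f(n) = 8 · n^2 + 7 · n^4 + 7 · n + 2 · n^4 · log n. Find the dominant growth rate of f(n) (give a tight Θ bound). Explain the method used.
f(n) ∈ Θ(n^4 · log n)

Compare the terms by growth order. For large n, n^a · (log n)^b dominates n^a' · (log n)^b' iff a > a', or (a = a' and b > b'). Ranking the 4 terms shows the dominant one is 2 · n^4 · log n. Hence f(n) ∈ Θ(n^4 · log n).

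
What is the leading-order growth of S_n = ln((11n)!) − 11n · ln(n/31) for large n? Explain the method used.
S_n ~ 11n · (ln 341 − 1) + O(ln n)

Stirling: ln((11n)!) = 11n ln(11n) − 11n + O(ln n).
  S_n = 11n ln(11n) − 11n − 11n ln(n/31) + O(ln n)
      = 11n ln(11n) − 11n ln n + 11n ln 31 − 11n + O(ln n)
      = 11n ln 11 + 11n ln 31 − 11n + O(ln n)
      = 11n (ln 341 − 1) + O(ln n).
Numerically ln(341) − 1 ≈ 4.8319.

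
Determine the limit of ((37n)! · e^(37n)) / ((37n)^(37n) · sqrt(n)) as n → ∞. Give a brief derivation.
lim = sqrt(2π·37)

Stirling: (37n)! ~ sqrt(2π·37n) · (37n/e)^(37n). Hence
  (37n)! · e^(37n) / (37n)^(37n) ~ sqrt(2π·37n).
Dividing by sqrt(n): sqrt(2π·37n) / sqrt(n) = sqrt(2π·37) · n^((1−1)/2), so the limit is sqrt(2π·37).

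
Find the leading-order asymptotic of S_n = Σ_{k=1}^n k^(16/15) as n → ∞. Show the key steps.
S_n ~ (15/31) · n^(31/15)

Integral comparison: Σ_{k=1}^n k^(16/15) = ∫_0^n x^(16/15) dx + O(n^(16/15)). The integral is n^(1 + 16/15) / (1 + 16/15) = n^((16+15)/15) / ((16+15)/15) = (15/31) · n^(31/15).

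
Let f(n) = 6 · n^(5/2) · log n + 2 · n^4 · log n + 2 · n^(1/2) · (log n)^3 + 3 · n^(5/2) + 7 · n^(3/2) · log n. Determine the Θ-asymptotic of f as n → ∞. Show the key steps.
f(n) ∈ Θ(n^4 · log n)

Compare the terms by growth order. For large n, n^a · (log n)^b dominates n^a' · (log n)^b' iff a > a', or (a = a' and b > b'). Ranking the 5 terms shows the dominant one is 2 · n^4 · log n. Hence f(n) ∈ Θ(n^4 · log n).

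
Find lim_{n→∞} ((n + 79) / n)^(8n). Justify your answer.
lim = e^632

Rewrite as (1 + 79/n)^(8n). By the standard limit (1 + x/n)^n → e^x, we have (1 + 79/n)^n → e^79, and raising to the 8th power gives e^632.
More precisely, ln[(1 + 79/n)^(8n)] = 8n · ln(1 + 79/n) = 8n · (79/n + O(1/n^2)) = 632 + O(1/n) → 632.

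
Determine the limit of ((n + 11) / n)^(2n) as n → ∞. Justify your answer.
lim = e^22

Rewrite as (1 + 11/n)^(2n). By the standard limit (1 + x/n)^n → e^x, we have (1 + 11/n)^n → e^11, and raising to the 2nd power gives e^22.
More precisely, ln[(1 + 11/n)^(2n)] = 2n · ln(1 + 11/n) = 2n · (11/n + O(1/n^2)) = 22 + O(1/n) → 22.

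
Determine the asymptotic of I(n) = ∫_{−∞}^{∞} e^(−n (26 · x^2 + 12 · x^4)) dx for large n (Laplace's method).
I(n) ~ sqrt(π/(26n))

φ(x) = 26 · x^2 + 12 · x^4 has its unique global minimum at x* = 0 (since φ'(x) = 52x + 48x^3 = 0 only at x = 0 for real x with both coefficients positive, and φ → ∞ as |x| → ∞). At x* = 0, φ(0) = 0 and φ''(0) = 52. Laplace's method then gives
  I(n) ~ sqrt(2π / (n · φ''(0))) · e^(−n φ(0)) = sqrt(2π / (52n)) = sqrt(π/(26n)).
The 12 · x^4 term contributes only at subleading order (an O(1/n) relative correction).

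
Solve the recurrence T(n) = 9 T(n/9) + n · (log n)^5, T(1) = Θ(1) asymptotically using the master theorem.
T(n) = Θ(n · (log n)^6)

Here log_9 9 = 1 and f(n) = n · (log n)^5 = Θ(n^(log_9 9) · (log n)^5). This is the extended Case 2 of the master theorem (f matches the critical exponent up to log factors), giving T(n) = Θ(n^(log_9 9) · (log n)^(5+1)) = Θ(n · (log n)^6).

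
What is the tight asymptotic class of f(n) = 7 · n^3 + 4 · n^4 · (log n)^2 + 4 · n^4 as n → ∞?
f(n) ∈ Θ(n^4 · (log n)^2)

Compare the terms by growth order. For large n, n^a · (log n)^b dominates n^a' · (log n)^b' iff a > a', or (a = a' and b > b'). Ranking the 3 terms shows the dominant one is 4 · n^4 · (log n)^2. Hence f(n) ∈ Θ(n^4 · (log n)^2).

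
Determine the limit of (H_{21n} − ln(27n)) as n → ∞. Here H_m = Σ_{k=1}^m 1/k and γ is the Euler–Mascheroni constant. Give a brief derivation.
lim = ln(7/9) + γ

By Euler-Maclaurin, H_m = ln m + γ + O(1/m). So
  H_{21n} − ln(27n) = ln(21n) + γ − ln(27n) + O(1/n)
                       = ln(21/27) + γ + O(1/n).
Hence the limit is ln(21/27) + γ (= ln(7/9)).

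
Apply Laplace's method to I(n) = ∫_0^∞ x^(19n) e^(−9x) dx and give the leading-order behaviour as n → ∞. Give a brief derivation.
I(n) ~ (sqrt(2π·19n) / 9) · (19n/(9e))^(19n)

Write the integrand as exp(19n ln x − 9x) and set f(x) = 19n ln x − 9x. Then f'(x) = 19n/x − 9 = 0 at x* = 19n/9, and f''(x*) = −19n/x*^2 = −9^2/(19n). Laplace's method (interior maximum) gives
  I(n) ~ e^(f(x*)) · sqrt(2π / |f''(x*)|)
        = exp(19n ln(19n/9) − 19n) · sqrt(2π · 19n / 9^2)
        = (19n/9)^(19n) e^(−19n) · sqrt(2π·19n) / 9
        = (sqrt(2π·19n) / 9) · (19n/(9e))^(19n).
This matches Γ(19n+1)/9^(19n+1) with Stirling applied to Γ.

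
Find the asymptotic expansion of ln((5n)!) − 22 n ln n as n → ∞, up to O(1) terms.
ln((5n)!) − 22 n ln n = −17 n ln n + 5(ln 5 − 1) n + (1/2) ln(2π·5n) + O(1/n)

Stirling: ln((5n)!) = 5n ln(5n) − 5n + (1/2) ln(2π·5n) + O(1/n).
Expand 5n ln(5n) = 5n (ln n + ln 5) = 5n ln n + 5n ln 5.
Subtract 22n ln n: leading term is (5 − 22) n ln n = −17 n ln n. The next term is 5n ln 5 − 5n = 5(ln 5 − 1) n. Then the (1/2) ln(2π·5n) correction.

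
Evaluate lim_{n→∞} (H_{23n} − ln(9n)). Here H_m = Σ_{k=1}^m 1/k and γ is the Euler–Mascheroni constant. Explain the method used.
lim = ln(23/9) + γ

By Euler-Maclaurin, H_m = ln m + γ + O(1/m). So
  H_{23n} − ln(9n) = ln(23n) + γ − ln(9n) + O(1/n)
                       = ln(23/9) + γ + O(1/n).
Hence the limit is ln(23/9) + γ.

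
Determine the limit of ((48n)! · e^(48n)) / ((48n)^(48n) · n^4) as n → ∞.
lim = 0

Stirling: (48n)! ~ sqrt(2π·48n) · (48n/e)^(48n). Hence
  (48n)! · e^(48n) / (48n)^(48n) ~ sqrt(2π·48n).
Dividing by n^4: sqrt(2π·48n) / n^4 = sqrt(2π·48) · n^((1−8)/2), so the expression behaves like sqrt(2π·48) · n^((1−8)/2) → 0.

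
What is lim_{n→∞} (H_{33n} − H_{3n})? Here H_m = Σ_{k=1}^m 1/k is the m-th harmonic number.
lim = ln(33/3) = ln 11

Euler-Maclaurin gives H_m = ln m + γ + 1/(2m) + O(1/m^2). The γ and O(1/m) terms cancel in the difference:
  H_{33n} − H_{3n} = ln(33n) − ln(3n) + O(1/n) = ln(33/3) + O(1/n).
Hence the limit is ln(33/3) = ln 11.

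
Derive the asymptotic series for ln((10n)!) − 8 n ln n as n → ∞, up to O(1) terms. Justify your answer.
ln((10n)!) − 8 n ln n = 2 n ln n + 10(ln 10 − 1) n + (1/2) ln(2π·10n) + O(1/n)

Stirling: ln((10n)!) = 10n ln(10n) − 10n + (1/2) ln(2π·10n) + O(1/n).
Expand 10n ln(10n) = 10n (ln n + ln 10) = 10n ln n + 10n ln 10.
Subtract 8n ln n: leading term is (10 − 8) n ln n = 2 n ln n. The next term is 10n ln 10 − 10n = 10(ln 10 − 1) n. Then the (1/2) ln(2π·10n) correction.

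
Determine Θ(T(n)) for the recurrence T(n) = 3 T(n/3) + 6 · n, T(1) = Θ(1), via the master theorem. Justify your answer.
T(n) = Θ(n log n)

log_3 3 = 1, and f(n) = 6 · n = Θ(n^(log_3 3)). This is Case 2 of the master theorem: T(n) = Θ(f(n) · log n) = Θ(n log n).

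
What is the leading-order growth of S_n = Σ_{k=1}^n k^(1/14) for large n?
S_n ~ (14/15) · n^(15/14)

Integral comparison: Σ_{k=1}^n k^(1/14) = ∫_0^n x^(1/14) dx + O(n^(1/14)). The integral is n^(1 + 1/14) / (1 + 1/14) = n^((1+14)/14) / ((1+14)/14) = (14/15) · n^(15/14).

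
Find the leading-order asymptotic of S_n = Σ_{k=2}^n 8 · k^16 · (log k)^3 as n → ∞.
S_n ~ 8 · n^17 · (log n)^3 / 17

By integral comparison, S_n = ∫_1^n 8 · x^16 · (log x)^3 dx + O(n^16 · (log n)^3). For the integral, the leading term of ∫_1^n x^16 (log x)^3 dx is n^17/17 · (log n)^3 (by repeated integration by parts; each step lowers the log-exponent and produces a relatively O(1/log n) correction). Hence S_n ~ 8 · n^17 · (log n)^3 / 17.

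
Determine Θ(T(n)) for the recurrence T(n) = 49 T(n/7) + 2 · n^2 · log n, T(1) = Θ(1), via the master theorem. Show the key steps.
T(n) = Θ(n^2 · (log n)^2)

Here log_7 49 = 2 and f(n) = 2 · n^2 · log n = Θ(n^(log_7 49) · (log n)^1). This is the extended Case 2 of the master theorem (f matches the critical exponent up to log factors), giving T(n) = Θ(n^(log_7 49) · (log n)^(1+1)) = Θ(n^2 · (log n)^2).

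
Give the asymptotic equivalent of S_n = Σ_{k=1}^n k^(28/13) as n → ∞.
S_n ~ (13/41) · n^(41/13)

Integral comparison: Σ_{k=1}^n k^(28/13) = ∫_0^n x^(28/13) dx + O(n^(28/13)). The integral is n^(1 + 28/13) / (1 + 28/13) = n^((28+13)/13) / ((28+13)/13) = (13/41) · n^(41/13).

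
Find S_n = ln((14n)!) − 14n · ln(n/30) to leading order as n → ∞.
S_n ~ 14n · (ln 420 − 1) + O(ln n)

Stirling: ln((14n)!) = 14n ln(14n) − 14n + O(ln n).
  S_n = 14n ln(14n) − 14n − 14n ln(n/30) + O(ln n)
      = 14n ln(14n) − 14n ln n + 14n ln 30 − 14n + O(ln n)
      = 14n ln 14 + 14n ln 30 − 14n + O(ln n)
      = 14n (ln 420 − 1) + O(ln n).
Numerically ln(420) − 1 ≈ 5.0403.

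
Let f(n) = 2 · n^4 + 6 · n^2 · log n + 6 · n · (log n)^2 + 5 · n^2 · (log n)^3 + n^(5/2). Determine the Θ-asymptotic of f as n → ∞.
f(n) ∈ Θ(n^4)

Compare the terms by growth order. For large n, n^a · (log n)^b dominates n^a' · (log n)^b' iff a > a', or (a = a' and b > b'). Ranking the 5 terms shows the dominant one is 2 · n^4. Hence f(n) ∈ Θ(n^4).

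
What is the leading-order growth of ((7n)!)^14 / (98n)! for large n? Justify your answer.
((7n)!)^14/(98n)! ~ ((2π·7n)^(13/2) / sqrt(14)) · 14^(−14·7n)  →  0

Write N = 7n. Stirling: N! ~ sqrt(2π N)(N/e)^N and (14N)! ~ sqrt(2π·14N)·(14N/e)^(14N).
  (N!)^14/(14N)! ~ (2π N)^(14/2) (N/e)^(14N) / [sqrt(2π·14N) (14N/e)^(14N)]
     = (2π N)^(14/2) / sqrt(2π·14N) · (N/(14N))^(14N)
     = (2π N)^((14−1)/2) / sqrt(14) · 14^(−14N).
Since 14^14 > 1, the factor 14^(−14N) decays exponentially, so the ratio → 0. Substituting N = 7n gives the stated form.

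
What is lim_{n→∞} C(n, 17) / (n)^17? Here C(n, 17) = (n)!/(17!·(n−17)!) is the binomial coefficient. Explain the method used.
lim = 1/17! = 1/355687428096000

With N = n → ∞: C(N, 17) / N^17 = [N(N−1)…(N−16)] / (17! · N^17) = (1/17!) · 1 · (1 − 1/n) · … · (1 − 16/n). Each factor → 1 as N → ∞, so the limit is 1/17! = 1/355687428096000.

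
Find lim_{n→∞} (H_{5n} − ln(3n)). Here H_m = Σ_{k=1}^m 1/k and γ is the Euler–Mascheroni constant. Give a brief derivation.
lim = ln(5/3) + γ

By Euler-Maclaurin, H_m = ln m + γ + O(1/m). So
  H_{5n} − ln(3n) = ln(5n) + γ − ln(3n) + O(1/n)
                       = ln(5/3) + γ + O(1/n).
Hence the limit is ln(5/3) + γ.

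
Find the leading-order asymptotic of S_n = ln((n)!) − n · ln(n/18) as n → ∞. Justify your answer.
S_n ~ n · (ln 18 − 1) + O(ln n)

Stirling: ln((n)!) = n ln(n) − n + O(ln n).
  S_n = n ln(n) − n − n ln(n/18) + O(ln n)
      = n ln(n) − n ln n + n ln 18 − n + O(ln n)
      = n ln 18 − n + O(ln n)
      = n (ln 18 − 1) + O(ln n).
Numerically ln(18) − 1 ≈ 1.8904.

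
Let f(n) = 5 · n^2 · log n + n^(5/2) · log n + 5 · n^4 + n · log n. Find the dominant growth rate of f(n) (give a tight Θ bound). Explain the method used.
f(n) ∈ Θ(n^4)

Compare the terms by growth order. For large n, n^a · (log n)^b dominates n^a' · (log n)^b' iff a > a', or (a = a' and b > b'). Ranking the 4 terms shows the dominant one is 5 · n^4. Hence f(n) ∈ Θ(n^4).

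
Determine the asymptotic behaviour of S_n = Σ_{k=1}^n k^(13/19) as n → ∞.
S_n ~ (19/32) · n^(32/19)

Integral comparison: Σ_{k=1}^n k^(13/19) = ∫_0^n x^(13/19) dx + O(n^(13/19)). The integral is n^(1 + 13/19) / (1 + 13/19) = n^((13+19)/19) / ((13+19)/19) = (19/32) · n^(32/19).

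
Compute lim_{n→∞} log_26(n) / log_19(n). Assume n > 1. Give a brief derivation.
lim = ln(19) / ln(26) = log_26(19)

Change of base: log_26(n) = ln n / ln 26 and log_19(n) = ln n / ln 19. The ratio is (ln n / ln 26) · (ln 19 / ln n) = ln 19 / ln 26, a constant independent of n. So the limit is ln 19 / ln 26 = log_26(19).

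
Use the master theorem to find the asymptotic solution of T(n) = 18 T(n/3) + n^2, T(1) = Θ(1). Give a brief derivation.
T(n) = Θ(n^(log_3 18))

Master theorem: compare f(n) = n^2 to n^(log_3 18) where log_3 18 ≈ 2.631. Since 2 < log_3 18, we have f(n) = O(n^(log_3 18 − ε)) for some ε > 0 — Case 1. Hence T(n) = Θ(n^(log_3 18)).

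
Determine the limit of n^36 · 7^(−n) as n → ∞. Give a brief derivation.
lim = 0

Exponentials with base > 1 dominate every fixed polynomial: for any fixed c, n^c / 7^n → 0 as n → ∞ (e.g. by the ratio test, or by writing 7^n = e^(n ln 7) and noting e^(n ln 7) / n^c → ∞). Hence n^36 · 7^(−n) = n^36 / 7^n → 0.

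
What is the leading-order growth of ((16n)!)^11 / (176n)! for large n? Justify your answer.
((16n)!)^11/(176n)! ~ ((2π·16n)^(10/2) / sqrt(11)) · 11^(−11·16n)  →  0

Write N = 16n. Stirling: N! ~ sqrt(2π N)(N/e)^N and (11N)! ~ sqrt(2π·11N)·(11N/e)^(11N).
  (N!)^11/(11N)! ~ (2π N)^(11/2) (N/e)^(11N) / [sqrt(2π·11N) (11N/e)^(11N)]
     = (2π N)^(11/2) / sqrt(2π·11N) · (N/(11N))^(11N)
     = (2π N)^((11−1)/2) / sqrt(11) · 11^(−11N).
Since 11^11 > 1, the factor 11^(−11N) decays exponentially, so the ratio → 0. Substituting N = 16n gives the stated form.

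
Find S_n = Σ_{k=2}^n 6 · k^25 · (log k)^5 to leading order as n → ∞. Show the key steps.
S_n ~ 3 · n^26 · (log n)^5 / 13

By integral comparison, S_n = ∫_1^n 6 · x^25 · (log x)^5 dx + O(n^25 · (log n)^5). For the integral, the leading term of ∫_1^n x^25 (log x)^5 dx is n^26/26 · (log n)^5 (by repeated integration by parts; each step lowers the log-exponent and produces a relatively O(1/log n) correction). Hence S_n ~ 3 · n^26 · (log n)^5 / 13.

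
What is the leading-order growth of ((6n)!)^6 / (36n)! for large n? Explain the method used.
((6n)!)^6/(36n)! ~ ((2π·6n)^(5/2) / sqrt(6)) · 6^(−6·6n)  →  0

Write N = 6n. Stirling: N! ~ sqrt(2π N)(N/e)^N and (6N)! ~ sqrt(2π·6N)·(6N/e)^(6N).
  (N!)^6/(6N)! ~ (2π N)^(6/2) (N/e)^(6N) / [sqrt(2π·6N) (6N/e)^(6N)]
     = (2π N)^(6/2) / sqrt(2π·6N) · (N/(6N))^(6N)
     = (2π N)^((6−1)/2) / sqrt(6) · 6^(−6N).
Since 6^6 > 1, the factor 6^(−6N) decays exponentially, so the ratio → 0. Substituting N = 6n gives the stated form.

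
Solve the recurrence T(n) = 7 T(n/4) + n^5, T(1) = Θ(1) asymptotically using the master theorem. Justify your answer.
T(n) = Θ(n^5)

log_4 7 ≈ 1.404. f(n) = n^5 dominates n^(log_4 7) since 5 > 1.404, and the regularity condition a·f(n/b) = 7·(n/4)^5 = (7/1024)·n^5 ≤ c·f(n) holds with c = 7/1024 ≈ 0.00684 < 1. So this is Case 3: T(n) = Θ(f(n)) = Θ(n^5).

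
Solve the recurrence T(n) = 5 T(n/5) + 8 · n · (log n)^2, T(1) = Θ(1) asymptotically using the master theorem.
T(n) = Θ(n · (log n)^3)

Here log_5 5 = 1 and f(n) = 8 · n · (log n)^2 = Θ(n^(log_5 5) · (log n)^2). This is the extended Case 2 of the master theorem (f matches the critical exponent up to log factors), giving T(n) = Θ(n^(log_5 5) · (log n)^(2+1)) = Θ(n · (log n)^3).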